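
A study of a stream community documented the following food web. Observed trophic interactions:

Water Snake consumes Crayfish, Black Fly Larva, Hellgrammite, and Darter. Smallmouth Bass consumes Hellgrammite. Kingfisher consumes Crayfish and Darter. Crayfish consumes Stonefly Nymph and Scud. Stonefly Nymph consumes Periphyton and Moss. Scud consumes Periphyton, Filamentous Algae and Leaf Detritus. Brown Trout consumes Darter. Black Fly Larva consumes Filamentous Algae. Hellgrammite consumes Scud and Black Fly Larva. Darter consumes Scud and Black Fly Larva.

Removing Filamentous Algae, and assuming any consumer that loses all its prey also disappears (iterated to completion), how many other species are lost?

Remove Filamentous Algae.
Round 1: Black Fly Larva (all prey gone) → extinct.
No further losses. Total secondary extinctions: 1.

1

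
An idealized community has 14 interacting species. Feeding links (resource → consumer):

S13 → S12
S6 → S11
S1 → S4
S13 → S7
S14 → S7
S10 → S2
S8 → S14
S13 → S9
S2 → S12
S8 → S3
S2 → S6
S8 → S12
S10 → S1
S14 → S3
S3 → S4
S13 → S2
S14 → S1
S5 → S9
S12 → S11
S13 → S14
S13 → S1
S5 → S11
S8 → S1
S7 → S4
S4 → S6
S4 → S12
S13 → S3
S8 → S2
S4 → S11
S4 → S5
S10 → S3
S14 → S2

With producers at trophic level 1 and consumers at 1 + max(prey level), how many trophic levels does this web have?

Producers (level 1): S8, S10, S13.
S8 → S14 → S3 → S4 → S6 → S11 gives S11 level 6.
No species has a prey at level 6, so no species reaches level 7.

6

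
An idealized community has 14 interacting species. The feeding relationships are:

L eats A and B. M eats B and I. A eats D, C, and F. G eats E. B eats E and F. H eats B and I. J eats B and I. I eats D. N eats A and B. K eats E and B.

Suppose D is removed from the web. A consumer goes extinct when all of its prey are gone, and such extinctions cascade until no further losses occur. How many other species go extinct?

Remove D.
Round 1: I (all prey gone) → extinct.
No further losses. Total secondary extinctions: 1.

1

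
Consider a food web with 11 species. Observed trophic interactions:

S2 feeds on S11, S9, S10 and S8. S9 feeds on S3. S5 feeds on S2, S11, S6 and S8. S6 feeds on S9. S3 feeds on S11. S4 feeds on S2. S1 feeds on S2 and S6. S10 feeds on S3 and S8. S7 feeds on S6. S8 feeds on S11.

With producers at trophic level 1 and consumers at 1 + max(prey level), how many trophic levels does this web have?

Producers (level 1): S11.
S11 → S3 → S9 → S6 → S5 gives S5 level 5.
No species has a prey at level 5, so no species reaches level 6.

5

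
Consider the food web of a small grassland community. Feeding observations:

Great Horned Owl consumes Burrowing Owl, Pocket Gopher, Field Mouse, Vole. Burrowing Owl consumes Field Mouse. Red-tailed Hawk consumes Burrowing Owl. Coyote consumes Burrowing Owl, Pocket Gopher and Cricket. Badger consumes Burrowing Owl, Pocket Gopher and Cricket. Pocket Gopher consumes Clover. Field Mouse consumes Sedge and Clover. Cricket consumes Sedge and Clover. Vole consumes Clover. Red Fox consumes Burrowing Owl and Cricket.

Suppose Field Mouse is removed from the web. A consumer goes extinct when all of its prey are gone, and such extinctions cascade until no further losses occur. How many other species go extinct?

2

Remove Field Mouse.
Round 1: Burrowing Owl (all prey gone) → extinct.
Round 2: Red-tailed Hawk (all prey gone) → extinct.
No further losses. Total secondary extinctions: 2.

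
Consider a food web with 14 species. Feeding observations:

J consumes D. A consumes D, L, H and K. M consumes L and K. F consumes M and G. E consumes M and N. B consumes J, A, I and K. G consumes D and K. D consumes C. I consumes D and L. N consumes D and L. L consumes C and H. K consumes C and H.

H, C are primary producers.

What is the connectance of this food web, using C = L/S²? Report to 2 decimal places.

C = 0.13

The web has S = 14 species and L = 26 feeding links.
C = L / S² = 26 / 196 = 0.1327 ≈ 0.13.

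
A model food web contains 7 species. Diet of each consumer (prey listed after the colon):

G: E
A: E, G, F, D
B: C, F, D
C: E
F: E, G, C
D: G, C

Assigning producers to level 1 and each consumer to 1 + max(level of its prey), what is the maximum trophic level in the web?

Producers (level 1): E.
E → G → F → A gives A level 4.
No species has a prey at level 4, so no species reaches level 5.

4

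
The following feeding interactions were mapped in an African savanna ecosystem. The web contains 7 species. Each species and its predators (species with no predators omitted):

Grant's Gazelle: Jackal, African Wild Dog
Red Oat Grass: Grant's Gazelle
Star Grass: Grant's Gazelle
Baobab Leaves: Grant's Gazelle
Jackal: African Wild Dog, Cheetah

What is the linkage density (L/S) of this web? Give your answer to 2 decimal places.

L/S = 1.00

There are L = 7 links among S = 7 species.
L/S = 7/7 = 1.0000 ≈ 1.00.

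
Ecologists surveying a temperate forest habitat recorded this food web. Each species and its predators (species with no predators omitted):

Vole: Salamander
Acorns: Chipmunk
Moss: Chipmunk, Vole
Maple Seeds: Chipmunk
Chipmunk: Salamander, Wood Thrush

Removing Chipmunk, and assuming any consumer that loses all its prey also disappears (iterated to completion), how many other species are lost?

1

Remove Chipmunk.
Round 1: Wood Thrush (all prey gone) → extinct.
No further losses. Total secondary extinctions: 1.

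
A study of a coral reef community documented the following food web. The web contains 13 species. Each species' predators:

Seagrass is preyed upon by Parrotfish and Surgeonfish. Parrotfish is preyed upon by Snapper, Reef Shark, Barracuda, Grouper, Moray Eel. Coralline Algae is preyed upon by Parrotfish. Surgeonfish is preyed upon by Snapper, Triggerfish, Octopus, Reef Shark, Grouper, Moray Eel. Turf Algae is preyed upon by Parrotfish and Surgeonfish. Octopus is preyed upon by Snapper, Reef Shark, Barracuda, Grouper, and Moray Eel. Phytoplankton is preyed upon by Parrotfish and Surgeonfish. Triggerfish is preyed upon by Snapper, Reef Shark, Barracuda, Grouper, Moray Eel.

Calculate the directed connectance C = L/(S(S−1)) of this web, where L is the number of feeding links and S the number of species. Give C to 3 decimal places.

C = 0.179

The web has S = 13 species and L = 28 feeding links.
C = L / (S(S−1)) = 28 / 156 = 0.1795 ≈ 0.179.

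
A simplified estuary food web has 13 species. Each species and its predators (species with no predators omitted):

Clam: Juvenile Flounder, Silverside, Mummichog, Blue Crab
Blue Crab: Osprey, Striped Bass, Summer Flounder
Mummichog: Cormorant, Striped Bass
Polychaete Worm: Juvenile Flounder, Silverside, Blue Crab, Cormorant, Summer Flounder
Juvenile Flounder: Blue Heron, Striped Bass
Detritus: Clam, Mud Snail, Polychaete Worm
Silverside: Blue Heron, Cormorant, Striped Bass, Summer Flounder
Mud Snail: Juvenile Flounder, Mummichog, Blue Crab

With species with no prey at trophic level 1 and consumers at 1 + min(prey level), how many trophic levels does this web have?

Basal resources (level 1): Detritus.
Following each consumer down to its lowest-level prey: Detritus → Clam → Juvenile Flounder → Blue Heron (levels 1 through 4).
All prey of Blue Heron (Juvenile Flounder 3, Silverside 3) are at level 3 or above, so Blue Heron is at level 1 + 3 = 4.
Every consumer has at least one prey at level 3 or below, so none exceeds level 4.

4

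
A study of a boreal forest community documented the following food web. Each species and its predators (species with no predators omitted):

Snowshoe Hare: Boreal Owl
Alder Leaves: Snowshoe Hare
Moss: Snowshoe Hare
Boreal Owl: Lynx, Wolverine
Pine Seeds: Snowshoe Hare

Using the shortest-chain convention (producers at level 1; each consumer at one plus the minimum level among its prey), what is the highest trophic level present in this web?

4

Producers (level 1): Alder Leaves, Moss, Pine Seeds.
Following each consumer down to its lowest-level prey: Alder Leaves → Snowshoe Hare → Boreal Owl → Wolverine (levels 1 through 4).
All prey of Wolverine (Boreal Owl 3) are at level 3 or above, so Wolverine is at level 1 + 3 = 4.
Every consumer has at least one prey at level 3 or below, so none exceeds level 4.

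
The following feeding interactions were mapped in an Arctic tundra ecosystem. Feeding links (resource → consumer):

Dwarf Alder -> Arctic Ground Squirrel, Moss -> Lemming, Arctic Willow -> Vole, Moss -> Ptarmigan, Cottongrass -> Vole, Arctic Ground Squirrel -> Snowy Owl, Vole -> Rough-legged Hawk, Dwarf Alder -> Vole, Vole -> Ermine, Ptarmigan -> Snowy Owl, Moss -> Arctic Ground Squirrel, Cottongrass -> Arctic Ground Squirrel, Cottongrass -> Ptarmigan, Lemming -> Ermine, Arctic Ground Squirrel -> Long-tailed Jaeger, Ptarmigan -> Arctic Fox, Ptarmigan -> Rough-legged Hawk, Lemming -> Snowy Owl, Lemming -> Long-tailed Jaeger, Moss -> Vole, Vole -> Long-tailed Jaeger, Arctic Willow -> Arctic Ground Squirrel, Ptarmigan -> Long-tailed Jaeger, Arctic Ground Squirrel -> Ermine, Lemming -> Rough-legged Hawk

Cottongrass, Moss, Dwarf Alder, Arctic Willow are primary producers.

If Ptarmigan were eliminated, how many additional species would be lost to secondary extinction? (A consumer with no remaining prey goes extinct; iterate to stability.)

1

Remove Ptarmigan.
Round 1: Arctic Fox (all prey gone) → extinct.
No further losses. Total secondary extinctions: 1.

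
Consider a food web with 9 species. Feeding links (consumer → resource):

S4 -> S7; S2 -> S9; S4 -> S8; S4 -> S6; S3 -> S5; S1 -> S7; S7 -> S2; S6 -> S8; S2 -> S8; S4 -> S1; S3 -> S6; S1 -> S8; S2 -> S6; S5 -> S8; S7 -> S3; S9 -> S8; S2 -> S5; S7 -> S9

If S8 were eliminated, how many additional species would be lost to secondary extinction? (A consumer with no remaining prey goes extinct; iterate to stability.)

8

Remove S8.
Round 1: S6 (all prey gone), S5 (all prey gone), S9 (all prey gone) → extinct.
Round 2: S2 (all prey gone), S3 (all prey gone) → extinct.
Round 3: S7 (all prey gone) → extinct.
Round 4: S1 (all prey gone) → extinct.
Round 5: S4 (all prey gone) → extinct.
No further losses. Total secondary extinctions: 8.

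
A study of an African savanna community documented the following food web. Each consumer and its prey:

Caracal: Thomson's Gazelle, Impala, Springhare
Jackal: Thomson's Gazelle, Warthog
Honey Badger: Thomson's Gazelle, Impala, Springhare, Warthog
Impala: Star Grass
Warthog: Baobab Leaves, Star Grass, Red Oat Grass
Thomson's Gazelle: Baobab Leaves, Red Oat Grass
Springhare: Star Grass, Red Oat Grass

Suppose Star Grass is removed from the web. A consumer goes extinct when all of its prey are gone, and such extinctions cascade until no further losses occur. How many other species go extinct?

1

Remove Star Grass.
Round 1: Impala (all prey gone) → extinct.
No further losses. Total secondary extinctions: 1.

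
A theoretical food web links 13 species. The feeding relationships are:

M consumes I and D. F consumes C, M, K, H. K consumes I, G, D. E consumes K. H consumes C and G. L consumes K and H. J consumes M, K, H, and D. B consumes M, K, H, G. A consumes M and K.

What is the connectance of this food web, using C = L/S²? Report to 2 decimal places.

C = 0.14

The web has S = 13 species and L = 24 feeding links.
C = L / S² = 24 / 169 = 0.1420 ≈ 0.14.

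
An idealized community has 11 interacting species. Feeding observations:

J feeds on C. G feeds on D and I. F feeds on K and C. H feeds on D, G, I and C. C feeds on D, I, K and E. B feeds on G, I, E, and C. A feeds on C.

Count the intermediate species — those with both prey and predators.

Intermediate species (has both prey and predators): G, C.
Count: 2.

2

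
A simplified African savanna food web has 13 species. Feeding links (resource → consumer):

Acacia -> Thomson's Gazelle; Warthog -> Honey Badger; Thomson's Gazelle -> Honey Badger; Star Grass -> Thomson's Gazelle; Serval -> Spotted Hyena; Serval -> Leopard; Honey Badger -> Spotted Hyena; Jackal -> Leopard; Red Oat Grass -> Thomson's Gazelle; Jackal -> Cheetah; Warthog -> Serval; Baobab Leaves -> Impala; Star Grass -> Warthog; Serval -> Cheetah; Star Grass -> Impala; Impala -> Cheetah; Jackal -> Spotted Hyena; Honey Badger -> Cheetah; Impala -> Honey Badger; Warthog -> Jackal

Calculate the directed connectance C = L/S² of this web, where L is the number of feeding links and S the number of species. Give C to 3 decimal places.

C = 0.118

The web has S = 13 species and L = 20 feeding links.
C = L / S² = 20 / 169 = 0.1183 ≈ 0.118.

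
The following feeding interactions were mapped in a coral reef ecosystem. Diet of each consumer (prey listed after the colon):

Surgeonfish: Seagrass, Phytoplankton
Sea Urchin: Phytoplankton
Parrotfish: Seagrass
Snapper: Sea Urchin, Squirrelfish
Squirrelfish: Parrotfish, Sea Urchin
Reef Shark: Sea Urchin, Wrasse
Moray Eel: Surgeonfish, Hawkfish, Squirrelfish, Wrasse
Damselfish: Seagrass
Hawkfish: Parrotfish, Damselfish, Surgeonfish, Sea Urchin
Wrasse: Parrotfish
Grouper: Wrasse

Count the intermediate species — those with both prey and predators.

7

Intermediate species (has both prey and predators): Parrotfish, Damselfish, Surgeonfish, Sea Urchin, Hawkfish, Squirrelfish, Wrasse.
Count: 7.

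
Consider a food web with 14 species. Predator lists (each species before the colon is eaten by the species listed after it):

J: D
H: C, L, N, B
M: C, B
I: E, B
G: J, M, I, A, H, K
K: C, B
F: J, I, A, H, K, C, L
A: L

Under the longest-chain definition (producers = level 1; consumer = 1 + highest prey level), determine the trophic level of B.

G is a producer → level 1.
M eats G → level 2.
B eats M (level 2); other prey at levels: I 2, H 2, K 2 → level 3.

Trophic level 3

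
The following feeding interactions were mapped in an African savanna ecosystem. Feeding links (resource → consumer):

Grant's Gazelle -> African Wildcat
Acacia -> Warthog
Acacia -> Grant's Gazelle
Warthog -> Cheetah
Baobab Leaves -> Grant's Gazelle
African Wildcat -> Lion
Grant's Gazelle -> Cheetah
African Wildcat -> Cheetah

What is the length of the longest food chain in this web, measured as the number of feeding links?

One longest chain: Baobab Leaves → Grant's Gazelle → African Wildcat → Cheetah.
It has 4 species and 3 links.

3 links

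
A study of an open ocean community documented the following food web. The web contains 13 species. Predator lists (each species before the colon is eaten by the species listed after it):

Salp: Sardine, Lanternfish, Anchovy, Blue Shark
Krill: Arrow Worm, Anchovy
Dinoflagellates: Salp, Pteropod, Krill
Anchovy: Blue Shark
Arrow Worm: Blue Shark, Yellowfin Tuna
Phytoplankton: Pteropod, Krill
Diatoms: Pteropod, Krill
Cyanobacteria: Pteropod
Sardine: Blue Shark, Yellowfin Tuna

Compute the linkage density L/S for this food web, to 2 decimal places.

L/S = 1.46

There are L = 19 links among S = 13 species.
L/S = 19/13 = 1.4615 ≈ 1.46.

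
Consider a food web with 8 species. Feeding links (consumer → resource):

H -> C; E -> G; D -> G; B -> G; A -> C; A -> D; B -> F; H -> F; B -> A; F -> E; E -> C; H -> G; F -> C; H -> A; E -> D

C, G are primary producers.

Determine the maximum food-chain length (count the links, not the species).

4 links

One longest chain: G → D → E → F → H.
It has 5 species and 4 links.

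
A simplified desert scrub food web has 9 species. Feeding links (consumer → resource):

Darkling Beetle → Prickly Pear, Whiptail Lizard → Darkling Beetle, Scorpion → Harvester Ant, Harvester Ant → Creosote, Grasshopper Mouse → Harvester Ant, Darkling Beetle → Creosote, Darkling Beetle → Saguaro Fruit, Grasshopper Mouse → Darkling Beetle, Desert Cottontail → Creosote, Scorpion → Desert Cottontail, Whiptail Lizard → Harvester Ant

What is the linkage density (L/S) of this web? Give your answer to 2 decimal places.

L/S = 1.22

There are L = 11 links among S = 9 species.
L/S = 11/9 = 1.2222 ≈ 1.22.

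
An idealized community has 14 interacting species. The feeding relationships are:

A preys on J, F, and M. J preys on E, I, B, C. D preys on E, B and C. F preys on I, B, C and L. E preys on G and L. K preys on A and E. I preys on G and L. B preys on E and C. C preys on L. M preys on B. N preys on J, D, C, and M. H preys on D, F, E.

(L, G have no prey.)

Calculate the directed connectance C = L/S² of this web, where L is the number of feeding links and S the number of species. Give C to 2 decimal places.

C = 0.16

The web has S = 14 species and L = 31 feeding links.
C = L / S² = 31 / 196 = 0.1582 ≈ 0.16.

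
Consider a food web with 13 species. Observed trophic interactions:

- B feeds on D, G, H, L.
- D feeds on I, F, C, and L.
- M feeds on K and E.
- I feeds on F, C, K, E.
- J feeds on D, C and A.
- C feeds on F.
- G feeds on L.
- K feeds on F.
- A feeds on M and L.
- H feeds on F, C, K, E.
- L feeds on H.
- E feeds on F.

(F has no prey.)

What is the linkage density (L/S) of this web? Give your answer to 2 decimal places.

L/S = 2.15

There are L = 28 links among S = 13 species.
L/S = 28/13 = 2.1538 ≈ 2.15.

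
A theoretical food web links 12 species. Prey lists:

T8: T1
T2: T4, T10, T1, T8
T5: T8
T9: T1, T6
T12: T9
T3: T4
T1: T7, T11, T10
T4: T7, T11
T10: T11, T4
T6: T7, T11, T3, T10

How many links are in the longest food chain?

One longest chain: T7 → T4 → T10 → T1 → T8 → T5.
It has 6 species and 5 links.

5 links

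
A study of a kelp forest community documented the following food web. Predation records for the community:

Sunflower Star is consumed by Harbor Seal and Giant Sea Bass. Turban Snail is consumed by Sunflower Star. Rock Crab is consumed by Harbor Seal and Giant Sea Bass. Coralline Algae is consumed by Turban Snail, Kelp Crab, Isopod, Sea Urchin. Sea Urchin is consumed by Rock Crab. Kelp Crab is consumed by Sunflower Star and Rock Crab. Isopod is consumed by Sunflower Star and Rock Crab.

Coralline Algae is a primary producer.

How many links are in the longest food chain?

3 links

One longest chain: Coralline Algae → Sea Urchin → Rock Crab → Giant Sea Bass.
It has 4 species and 3 links.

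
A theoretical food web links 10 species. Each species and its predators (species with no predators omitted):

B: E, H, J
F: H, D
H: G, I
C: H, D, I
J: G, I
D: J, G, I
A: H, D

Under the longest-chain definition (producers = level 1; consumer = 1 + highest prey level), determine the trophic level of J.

F is a producer → level 1.
D eats F (level 1); other prey at levels: C 1, A 1 → level 2.
J eats D (level 2); other prey at levels: B 1 → level 3.

Trophic level 3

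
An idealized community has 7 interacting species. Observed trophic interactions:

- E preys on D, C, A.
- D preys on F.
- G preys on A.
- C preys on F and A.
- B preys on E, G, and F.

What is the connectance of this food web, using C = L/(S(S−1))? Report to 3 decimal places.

The web has S = 7 species and L = 10 feeding links.
C = L / (S(S−1)) = 10 / 42 = 0.2381 ≈ 0.238.

C = 0.238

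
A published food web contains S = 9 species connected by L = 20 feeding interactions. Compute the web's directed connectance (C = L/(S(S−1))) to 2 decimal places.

The web has S = 9 species and L = 20 feeding links.
C = L / (S(S−1)) = 20 / 72 = 0.2778 ≈ 0.28.

C = 0.28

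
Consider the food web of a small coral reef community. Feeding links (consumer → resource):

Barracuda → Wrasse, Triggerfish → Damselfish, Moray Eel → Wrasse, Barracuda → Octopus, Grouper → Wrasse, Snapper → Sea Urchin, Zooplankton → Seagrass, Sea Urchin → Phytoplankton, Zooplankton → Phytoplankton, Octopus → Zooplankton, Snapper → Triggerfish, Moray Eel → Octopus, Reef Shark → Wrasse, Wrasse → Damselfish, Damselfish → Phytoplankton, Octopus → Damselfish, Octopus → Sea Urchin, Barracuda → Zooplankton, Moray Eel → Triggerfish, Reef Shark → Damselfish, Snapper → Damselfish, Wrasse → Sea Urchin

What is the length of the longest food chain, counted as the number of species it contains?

One longest chain: Phytoplankton → Damselfish → Wrasse → Barracuda.
It has 4 species and 3 links.

4 species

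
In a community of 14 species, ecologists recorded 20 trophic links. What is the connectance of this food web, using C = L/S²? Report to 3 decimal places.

C = 0.102

The web has S = 14 species and L = 20 feeding links.
C = L / S² = 20 / 196 = 0.1020 ≈ 0.102.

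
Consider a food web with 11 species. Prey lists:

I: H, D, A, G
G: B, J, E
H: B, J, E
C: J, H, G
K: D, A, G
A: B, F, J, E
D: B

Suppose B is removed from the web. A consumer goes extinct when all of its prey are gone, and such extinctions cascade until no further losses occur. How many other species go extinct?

1

Remove B.
Round 1: D (all prey gone) → extinct.
No further losses. Total secondary extinctions: 1.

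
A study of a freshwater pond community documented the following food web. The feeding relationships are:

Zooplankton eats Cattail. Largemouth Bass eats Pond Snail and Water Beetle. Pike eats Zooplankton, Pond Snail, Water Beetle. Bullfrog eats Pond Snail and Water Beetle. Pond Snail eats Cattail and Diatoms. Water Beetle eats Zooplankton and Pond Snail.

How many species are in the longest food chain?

One longest chain: Cattail → Zooplankton → Water Beetle → Pike.
It has 4 species and 3 links.

4 species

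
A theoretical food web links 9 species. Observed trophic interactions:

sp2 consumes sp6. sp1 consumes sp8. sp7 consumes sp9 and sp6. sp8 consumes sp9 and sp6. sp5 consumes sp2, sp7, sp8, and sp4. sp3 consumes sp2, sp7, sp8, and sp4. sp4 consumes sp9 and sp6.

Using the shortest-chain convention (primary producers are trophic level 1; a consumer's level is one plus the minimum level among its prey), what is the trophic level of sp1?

sp6 is a producer → level 1.
sp8 eats sp6 → level 2.
sp1 eats sp8 → level 3.
No prey of sp1 is below level 2, so 3 is the minimum.

Trophic level 3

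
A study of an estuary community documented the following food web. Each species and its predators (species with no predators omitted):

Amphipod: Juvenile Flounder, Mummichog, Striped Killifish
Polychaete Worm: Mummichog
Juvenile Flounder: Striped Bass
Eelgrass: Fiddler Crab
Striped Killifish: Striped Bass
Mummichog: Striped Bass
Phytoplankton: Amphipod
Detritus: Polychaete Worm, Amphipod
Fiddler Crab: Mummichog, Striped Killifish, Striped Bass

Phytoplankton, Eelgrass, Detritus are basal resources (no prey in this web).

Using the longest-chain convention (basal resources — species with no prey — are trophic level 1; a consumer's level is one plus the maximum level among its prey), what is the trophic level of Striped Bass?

Trophic level 4

Eelgrass has no prey (basal) → level 1.
Fiddler Crab eats Eelgrass → level 2.
Striped Killifish eats Fiddler Crab (level 2); other prey at levels: Amphipod 2 → level 3.
Striped Bass eats Striped Killifish (level 3); other prey at levels: Fiddler Crab 2, Juvenile Flounder 3, Mummichog 3 → level 4.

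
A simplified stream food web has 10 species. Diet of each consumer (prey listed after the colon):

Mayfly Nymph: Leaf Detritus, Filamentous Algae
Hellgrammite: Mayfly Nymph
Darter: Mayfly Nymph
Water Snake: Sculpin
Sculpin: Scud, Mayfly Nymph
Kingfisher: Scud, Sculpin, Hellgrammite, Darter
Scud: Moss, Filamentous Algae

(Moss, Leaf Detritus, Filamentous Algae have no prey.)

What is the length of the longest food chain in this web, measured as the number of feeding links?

3 links

One longest chain: Moss → Scud → Sculpin → Kingfisher.
It has 4 species and 3 links.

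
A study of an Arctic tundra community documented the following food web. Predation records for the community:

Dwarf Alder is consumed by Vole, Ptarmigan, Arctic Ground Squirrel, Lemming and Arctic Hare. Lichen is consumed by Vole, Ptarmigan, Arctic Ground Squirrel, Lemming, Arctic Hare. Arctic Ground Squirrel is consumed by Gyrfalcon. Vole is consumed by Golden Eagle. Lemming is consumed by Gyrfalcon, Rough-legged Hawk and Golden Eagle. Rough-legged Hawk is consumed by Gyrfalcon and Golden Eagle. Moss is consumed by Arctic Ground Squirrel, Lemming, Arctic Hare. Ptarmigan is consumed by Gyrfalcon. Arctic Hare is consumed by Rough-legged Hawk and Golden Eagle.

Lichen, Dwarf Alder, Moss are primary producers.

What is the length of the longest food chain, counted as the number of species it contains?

One longest chain: Lichen → Arctic Hare → Rough-legged Hawk → Golden Eagle.
It has 4 species and 3 links.

4 species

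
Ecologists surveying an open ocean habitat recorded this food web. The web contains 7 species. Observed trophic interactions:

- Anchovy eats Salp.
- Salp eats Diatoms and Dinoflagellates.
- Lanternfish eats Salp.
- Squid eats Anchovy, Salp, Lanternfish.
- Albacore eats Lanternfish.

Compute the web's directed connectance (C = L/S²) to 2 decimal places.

C = 0.16

The web has S = 7 species and L = 8 feeding links.
C = L / S² = 8 / 49 = 0.1633 ≈ 0.16.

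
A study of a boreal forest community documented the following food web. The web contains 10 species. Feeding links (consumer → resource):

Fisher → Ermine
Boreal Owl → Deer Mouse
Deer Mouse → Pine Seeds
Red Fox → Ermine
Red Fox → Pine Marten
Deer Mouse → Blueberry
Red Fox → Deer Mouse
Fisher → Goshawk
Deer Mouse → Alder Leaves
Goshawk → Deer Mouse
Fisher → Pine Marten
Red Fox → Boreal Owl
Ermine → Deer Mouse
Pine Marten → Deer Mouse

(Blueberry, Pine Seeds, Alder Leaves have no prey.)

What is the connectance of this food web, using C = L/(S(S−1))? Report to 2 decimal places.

C = 0.16

The web has S = 10 species and L = 14 feeding links.
C = L / (S(S−1)) = 14 / 90 = 0.1556 ≈ 0.16.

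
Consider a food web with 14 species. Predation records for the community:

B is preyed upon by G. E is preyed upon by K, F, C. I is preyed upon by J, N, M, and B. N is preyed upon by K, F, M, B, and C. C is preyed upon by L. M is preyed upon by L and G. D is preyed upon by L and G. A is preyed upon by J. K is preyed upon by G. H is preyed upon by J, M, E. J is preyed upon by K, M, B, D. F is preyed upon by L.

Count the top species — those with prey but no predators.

2

Top species (has prey, but nothing eats it): L, G.
Count: 2.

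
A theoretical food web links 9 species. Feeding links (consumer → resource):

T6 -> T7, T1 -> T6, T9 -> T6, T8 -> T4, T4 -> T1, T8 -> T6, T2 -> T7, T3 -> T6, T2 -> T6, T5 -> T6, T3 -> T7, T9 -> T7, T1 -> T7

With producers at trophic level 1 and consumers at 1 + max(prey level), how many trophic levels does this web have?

Producers (level 1): T7.
T7 → T6 → T1 → T4 → T8 gives T8 level 5.
No species has a prey at level 5, so no species reaches level 6.

5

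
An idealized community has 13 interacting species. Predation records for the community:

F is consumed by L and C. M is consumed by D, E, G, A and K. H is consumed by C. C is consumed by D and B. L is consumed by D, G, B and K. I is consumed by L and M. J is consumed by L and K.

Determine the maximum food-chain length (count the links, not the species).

One longest chain: I → M → A.
It has 3 species and 2 links.

2 links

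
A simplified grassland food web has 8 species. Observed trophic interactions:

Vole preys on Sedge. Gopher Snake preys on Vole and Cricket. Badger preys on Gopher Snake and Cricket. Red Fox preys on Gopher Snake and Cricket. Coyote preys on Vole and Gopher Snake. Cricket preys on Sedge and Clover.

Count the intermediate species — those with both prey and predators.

3

Intermediate species (has both prey and predators): Vole, Cricket, Gopher Snake.
Count: 3.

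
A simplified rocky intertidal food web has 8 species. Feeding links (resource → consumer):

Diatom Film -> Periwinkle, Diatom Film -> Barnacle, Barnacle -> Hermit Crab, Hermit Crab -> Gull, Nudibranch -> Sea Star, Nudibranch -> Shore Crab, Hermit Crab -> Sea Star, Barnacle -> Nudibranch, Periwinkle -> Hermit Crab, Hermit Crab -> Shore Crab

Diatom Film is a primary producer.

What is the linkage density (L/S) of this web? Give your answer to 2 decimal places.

There are L = 10 links among S = 8 species.
L/S = 10/8 = 1.2500 ≈ 1.25.

L/S = 1.25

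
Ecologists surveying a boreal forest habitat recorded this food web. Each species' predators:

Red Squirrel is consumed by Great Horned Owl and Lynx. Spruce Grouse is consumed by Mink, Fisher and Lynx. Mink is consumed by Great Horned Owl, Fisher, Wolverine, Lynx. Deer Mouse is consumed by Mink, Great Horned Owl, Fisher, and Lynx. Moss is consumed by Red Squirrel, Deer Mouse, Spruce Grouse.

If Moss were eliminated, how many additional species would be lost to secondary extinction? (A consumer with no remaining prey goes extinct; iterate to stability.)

8

Remove Moss.
Round 1: Red Squirrel (all prey gone), Deer Mouse (all prey gone), Spruce Grouse (all prey gone) → extinct.
Round 2: Mink (all prey gone) → extinct.
Round 3: Great Horned Owl (all prey gone), Fisher (all prey gone), Wolverine (all prey gone), Lynx (all prey gone) → extinct.
No further losses. Total secondary extinctions: 8.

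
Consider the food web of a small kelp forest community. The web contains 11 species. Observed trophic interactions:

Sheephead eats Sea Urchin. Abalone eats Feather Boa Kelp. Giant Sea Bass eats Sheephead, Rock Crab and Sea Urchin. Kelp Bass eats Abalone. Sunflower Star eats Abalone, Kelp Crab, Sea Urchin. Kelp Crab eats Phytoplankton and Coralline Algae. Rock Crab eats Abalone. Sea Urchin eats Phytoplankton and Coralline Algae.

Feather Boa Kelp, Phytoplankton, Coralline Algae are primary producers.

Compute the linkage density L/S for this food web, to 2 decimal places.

L/S = 1.27

There are L = 14 links among S = 11 species.
L/S = 14/11 = 1.2727 ≈ 1.27.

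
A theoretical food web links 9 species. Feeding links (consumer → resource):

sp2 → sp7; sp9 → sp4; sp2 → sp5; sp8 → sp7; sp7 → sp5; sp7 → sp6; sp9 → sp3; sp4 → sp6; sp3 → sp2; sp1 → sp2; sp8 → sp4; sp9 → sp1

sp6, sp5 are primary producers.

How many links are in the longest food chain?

4 links

One longest chain: sp6 → sp7 → sp2 → sp3 → sp9.
It has 5 species and 4 links.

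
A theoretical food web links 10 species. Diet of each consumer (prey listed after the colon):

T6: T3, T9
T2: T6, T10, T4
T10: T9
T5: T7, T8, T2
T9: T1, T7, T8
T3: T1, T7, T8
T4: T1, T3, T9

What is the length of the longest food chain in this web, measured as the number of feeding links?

One longest chain: T1 → T3 → T6 → T2 → T5.
It has 5 species and 4 links.

4 links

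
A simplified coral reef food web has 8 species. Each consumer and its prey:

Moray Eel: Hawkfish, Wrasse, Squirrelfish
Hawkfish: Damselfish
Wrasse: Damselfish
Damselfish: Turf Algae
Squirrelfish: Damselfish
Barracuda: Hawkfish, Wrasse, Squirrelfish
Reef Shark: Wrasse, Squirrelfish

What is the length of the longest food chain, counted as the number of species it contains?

One longest chain: Turf Algae → Damselfish → Hawkfish → Moray Eel.
It has 4 species and 3 links.

4 species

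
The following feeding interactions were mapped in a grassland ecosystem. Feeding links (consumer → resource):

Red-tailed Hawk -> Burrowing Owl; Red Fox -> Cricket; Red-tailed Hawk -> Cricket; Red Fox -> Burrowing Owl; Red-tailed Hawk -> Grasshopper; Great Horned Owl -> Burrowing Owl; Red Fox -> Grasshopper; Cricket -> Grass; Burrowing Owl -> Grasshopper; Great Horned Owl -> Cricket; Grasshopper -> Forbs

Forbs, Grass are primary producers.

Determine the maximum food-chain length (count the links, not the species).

3 links

One longest chain: Forbs → Grasshopper → Burrowing Owl → Red-tailed Hawk.
It has 4 species and 3 links.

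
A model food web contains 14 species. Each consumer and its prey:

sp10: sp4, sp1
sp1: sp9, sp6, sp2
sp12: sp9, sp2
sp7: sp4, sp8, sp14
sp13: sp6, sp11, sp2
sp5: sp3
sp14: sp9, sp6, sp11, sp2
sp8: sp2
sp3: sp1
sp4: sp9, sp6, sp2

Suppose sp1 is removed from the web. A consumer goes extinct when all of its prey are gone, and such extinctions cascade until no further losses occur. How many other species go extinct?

2

Remove sp1.
Round 1: sp3 (all prey gone) → extinct.
Round 2: sp5 (all prey gone) → extinct.
No further losses. Total secondary extinctions: 2.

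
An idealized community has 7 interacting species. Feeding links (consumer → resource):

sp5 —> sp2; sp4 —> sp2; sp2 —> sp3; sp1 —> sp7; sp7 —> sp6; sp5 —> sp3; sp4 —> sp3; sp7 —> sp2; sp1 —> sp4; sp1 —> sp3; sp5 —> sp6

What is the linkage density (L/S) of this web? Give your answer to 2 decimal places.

L/S = 1.57

There are L = 11 links among S = 7 species.
L/S = 11/7 = 1.5714 ≈ 1.57.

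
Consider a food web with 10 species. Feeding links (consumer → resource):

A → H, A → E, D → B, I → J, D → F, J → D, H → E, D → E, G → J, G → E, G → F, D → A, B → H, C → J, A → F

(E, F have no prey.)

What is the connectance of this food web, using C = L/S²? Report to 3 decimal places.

C = 0.150

The web has S = 10 species and L = 15 feeding links.
C = L / S² = 15 / 100 = 0.1500 ≈ 0.150.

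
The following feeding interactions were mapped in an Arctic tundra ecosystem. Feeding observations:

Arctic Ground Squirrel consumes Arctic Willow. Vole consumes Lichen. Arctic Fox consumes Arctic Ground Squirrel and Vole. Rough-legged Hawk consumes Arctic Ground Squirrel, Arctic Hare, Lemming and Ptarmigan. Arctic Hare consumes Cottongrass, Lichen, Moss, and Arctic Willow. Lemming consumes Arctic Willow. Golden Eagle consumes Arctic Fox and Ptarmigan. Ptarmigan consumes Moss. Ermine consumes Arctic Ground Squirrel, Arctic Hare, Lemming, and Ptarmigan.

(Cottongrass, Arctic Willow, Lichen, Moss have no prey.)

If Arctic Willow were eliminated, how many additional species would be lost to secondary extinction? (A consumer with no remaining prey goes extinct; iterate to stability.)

2

Remove Arctic Willow.
Round 1: Arctic Ground Squirrel (all prey gone), Lemming (all prey gone) → extinct.
No further losses. Total secondary extinctions: 2.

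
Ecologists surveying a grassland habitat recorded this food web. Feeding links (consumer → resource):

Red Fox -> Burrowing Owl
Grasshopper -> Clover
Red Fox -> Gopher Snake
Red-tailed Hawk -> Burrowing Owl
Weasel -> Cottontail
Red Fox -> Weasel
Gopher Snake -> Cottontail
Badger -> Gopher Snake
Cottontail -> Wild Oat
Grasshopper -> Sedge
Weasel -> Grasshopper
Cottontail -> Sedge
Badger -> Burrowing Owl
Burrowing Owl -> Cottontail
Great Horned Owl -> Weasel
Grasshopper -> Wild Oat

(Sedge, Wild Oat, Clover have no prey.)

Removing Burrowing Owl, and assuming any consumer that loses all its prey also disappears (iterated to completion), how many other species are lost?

1

Remove Burrowing Owl.
Round 1: Red-tailed Hawk (all prey gone) → extinct.
No further losses. Total secondary extinctions: 1.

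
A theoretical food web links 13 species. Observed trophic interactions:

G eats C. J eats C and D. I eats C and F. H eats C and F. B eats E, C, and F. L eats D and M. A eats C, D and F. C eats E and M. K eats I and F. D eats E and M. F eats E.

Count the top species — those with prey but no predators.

Top species (has prey, but nothing eats it): L, J, A, H, B, G, K.
Count: 7.

7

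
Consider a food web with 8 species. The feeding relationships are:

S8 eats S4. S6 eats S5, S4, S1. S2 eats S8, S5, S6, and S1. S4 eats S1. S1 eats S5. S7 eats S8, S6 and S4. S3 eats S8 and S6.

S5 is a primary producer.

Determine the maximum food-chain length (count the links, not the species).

One longest chain: S5 → S1 → S4 → S6 → S3.
It has 5 species and 4 links.

4 links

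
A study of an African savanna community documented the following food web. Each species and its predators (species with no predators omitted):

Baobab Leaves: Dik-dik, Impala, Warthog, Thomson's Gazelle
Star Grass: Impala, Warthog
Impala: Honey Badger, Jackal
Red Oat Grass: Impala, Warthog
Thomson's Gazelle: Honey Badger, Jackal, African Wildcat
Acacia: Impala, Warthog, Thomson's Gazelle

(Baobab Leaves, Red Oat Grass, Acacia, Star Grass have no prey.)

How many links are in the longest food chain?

One longest chain: Baobab Leaves → Impala → Honey Badger.
It has 3 species and 2 links.

2 links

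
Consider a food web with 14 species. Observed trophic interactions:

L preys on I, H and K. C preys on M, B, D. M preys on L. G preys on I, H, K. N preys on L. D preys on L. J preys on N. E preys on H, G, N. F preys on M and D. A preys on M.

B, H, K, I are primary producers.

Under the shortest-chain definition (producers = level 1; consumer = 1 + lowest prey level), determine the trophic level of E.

H is a producer → level 1.
E eats H → level 2.

Trophic level 2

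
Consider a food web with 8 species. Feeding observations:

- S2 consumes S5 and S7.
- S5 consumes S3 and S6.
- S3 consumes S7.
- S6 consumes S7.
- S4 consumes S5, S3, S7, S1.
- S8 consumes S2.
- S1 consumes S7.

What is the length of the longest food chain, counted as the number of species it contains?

One longest chain: S7 → S3 → S5 → S2 → S8.
It has 5 species and 4 links.

5 species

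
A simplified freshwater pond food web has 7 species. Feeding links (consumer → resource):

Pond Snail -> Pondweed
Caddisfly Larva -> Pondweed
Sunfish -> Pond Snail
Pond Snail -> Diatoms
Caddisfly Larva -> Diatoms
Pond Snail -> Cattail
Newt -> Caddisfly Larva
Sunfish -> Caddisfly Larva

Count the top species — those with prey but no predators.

2

Top species (has prey, but nothing eats it): Newt, Sunfish.
Count: 2.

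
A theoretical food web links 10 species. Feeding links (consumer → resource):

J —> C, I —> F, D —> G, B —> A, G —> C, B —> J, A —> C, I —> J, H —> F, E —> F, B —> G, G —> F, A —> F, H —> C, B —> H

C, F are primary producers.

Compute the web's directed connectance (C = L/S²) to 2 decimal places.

The web has S = 10 species and L = 15 feeding links.
C = L / S² = 15 / 100 = 0.1500 ≈ 0.15.

C = 0.15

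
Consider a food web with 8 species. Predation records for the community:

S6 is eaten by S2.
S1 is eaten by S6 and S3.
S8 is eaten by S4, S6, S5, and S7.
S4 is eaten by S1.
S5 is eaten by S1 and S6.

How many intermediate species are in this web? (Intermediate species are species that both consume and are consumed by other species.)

4

Intermediate species (has both prey and predators): S5, S4, S1, S6.
Count: 4.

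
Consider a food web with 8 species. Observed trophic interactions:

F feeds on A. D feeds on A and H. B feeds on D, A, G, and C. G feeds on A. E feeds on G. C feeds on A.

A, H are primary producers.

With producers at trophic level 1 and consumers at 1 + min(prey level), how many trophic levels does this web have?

3

Producers (level 1): A, H.
Following each consumer down to its lowest-level prey: A → G → E (levels 1 through 3).
All prey of E (G 2) are at level 2 or above, so E is at level 1 + 2 = 3.
Every consumer has at least one prey at level 2 or below, so none exceeds level 3.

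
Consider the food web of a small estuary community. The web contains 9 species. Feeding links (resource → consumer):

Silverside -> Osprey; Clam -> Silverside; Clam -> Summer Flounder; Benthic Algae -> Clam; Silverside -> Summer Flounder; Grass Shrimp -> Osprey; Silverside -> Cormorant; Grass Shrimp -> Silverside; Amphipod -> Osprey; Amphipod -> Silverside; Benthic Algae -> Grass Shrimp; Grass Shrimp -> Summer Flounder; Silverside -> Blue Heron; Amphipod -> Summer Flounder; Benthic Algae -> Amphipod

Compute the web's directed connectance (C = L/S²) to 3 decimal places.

The web has S = 9 species and L = 15 feeding links.
C = L / S² = 15 / 81 = 0.1852 ≈ 0.185.

C = 0.185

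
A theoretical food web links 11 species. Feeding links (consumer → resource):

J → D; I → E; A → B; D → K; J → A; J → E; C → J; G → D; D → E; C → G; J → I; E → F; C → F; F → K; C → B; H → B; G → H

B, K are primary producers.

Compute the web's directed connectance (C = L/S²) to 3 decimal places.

C = 0.140

The web has S = 11 species and L = 17 feeding links.
C = L / S² = 17 / 121 = 0.1405 ≈ 0.140.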